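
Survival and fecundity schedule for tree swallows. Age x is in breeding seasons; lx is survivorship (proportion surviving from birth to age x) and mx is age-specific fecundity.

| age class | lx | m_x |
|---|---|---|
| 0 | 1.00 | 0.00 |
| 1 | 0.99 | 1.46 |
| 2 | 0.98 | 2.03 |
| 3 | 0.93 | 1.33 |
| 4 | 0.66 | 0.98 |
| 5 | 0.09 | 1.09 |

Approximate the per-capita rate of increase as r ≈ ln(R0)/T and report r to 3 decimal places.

R0 = Σ lx·mx = 0 + 1.4454 + 1.9894 + 1.2369 + 0.6468 + 0.0981 = 5.4166
Σ x·lx·mx = 12.2126; T = 12.2126/5.4166 = 2.25466…
r ≈ ln(R0)/T = ln(5.4166)/2.25466… = 0.74932… → 0.749

0.749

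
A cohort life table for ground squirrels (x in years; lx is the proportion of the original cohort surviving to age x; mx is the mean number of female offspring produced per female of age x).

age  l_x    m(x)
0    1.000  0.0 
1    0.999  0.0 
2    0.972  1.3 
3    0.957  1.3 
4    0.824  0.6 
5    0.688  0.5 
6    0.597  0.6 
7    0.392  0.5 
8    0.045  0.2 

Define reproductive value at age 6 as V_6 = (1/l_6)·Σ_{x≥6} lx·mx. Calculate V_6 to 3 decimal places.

0.943

lx·mx for x ≥ 6: 0.3582, 0.196, 0.009 → sum = 0.5632
V_6 = 0.5632 / l_6 = 0.5632 / 0.597 = 0.943384… → 0.943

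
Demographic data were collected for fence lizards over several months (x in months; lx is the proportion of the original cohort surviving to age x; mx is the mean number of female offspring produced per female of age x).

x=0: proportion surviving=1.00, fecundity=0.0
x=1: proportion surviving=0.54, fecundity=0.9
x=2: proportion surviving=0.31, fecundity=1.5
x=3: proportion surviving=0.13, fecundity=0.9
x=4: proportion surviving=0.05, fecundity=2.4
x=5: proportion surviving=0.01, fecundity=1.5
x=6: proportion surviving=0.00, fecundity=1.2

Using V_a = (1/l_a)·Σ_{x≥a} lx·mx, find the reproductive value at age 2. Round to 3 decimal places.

lx·mx for x ≥ 2: 0.465, 0.117, 0.12, 0.015, 0 → sum = 0.717
V_2 = 0.717 / l_2 = 0.717 / 0.31 = 2.312903… → 2.313

2.313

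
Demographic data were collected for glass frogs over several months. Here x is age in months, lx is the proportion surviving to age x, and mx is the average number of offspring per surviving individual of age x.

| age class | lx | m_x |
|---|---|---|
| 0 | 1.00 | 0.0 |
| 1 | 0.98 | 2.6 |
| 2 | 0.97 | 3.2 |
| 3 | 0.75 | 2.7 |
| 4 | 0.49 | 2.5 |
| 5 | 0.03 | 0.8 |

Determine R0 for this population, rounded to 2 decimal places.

8.93

lx·mx by age: 0, 2.548, 3.104, 2.025, 1.225, 0.024
R0 = Σ lx·mx = 8.926 → 8.93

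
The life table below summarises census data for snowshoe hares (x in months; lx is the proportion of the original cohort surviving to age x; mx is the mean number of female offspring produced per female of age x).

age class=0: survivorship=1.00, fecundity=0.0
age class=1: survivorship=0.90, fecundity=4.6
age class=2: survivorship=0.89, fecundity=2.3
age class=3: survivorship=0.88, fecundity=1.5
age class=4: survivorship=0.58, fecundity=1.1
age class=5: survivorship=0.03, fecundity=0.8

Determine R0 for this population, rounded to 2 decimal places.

lx·mx by age: 0, 4.14, 2.047, 1.32, 0.638, 0.024
R0 = Σ lx·mx = 8.169 → 8.17

8.17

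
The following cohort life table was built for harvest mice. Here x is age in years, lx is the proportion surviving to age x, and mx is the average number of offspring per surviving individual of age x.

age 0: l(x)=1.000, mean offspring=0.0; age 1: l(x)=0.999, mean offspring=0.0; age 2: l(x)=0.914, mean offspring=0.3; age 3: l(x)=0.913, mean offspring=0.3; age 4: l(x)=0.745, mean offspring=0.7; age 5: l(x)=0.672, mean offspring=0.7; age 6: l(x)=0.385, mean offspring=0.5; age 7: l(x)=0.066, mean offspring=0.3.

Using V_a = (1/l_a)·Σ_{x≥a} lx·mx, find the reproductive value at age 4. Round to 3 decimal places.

1.616

lx·mx for x ≥ 4: 0.5215, 0.4704, 0.1925, 0.0198 → sum = 1.2042
V_4 = 1.2042 / l_4 = 1.2042 / 0.745 = 1.616376… → 1.616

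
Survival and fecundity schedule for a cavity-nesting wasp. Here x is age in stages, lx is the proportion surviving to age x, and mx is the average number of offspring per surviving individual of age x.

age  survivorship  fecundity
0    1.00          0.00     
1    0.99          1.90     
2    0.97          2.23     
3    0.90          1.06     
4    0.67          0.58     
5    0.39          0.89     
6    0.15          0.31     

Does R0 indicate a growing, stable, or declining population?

growing

R0 = Σ lx·mx = 0 + 1.881 + 2.1631 + 0.954 + 0.3886 + 0.3471 + 0.0465 = 5.7803
R0 > 1, so the population is growing.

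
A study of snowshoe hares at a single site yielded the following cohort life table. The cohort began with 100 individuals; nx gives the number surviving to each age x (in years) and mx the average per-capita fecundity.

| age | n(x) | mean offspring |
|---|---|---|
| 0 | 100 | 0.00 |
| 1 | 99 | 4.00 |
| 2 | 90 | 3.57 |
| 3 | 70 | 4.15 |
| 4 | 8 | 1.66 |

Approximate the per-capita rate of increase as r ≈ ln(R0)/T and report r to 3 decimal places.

1.208

lx = nx/n0 = nx/100: 1, 0.99, 0.9, 0.7, 0.08
R0 = Σ lx·mx = 0 + 3.96 + 3.213 + 2.905 + 0.1328 = 10.2108
Σ x·lx·mx = 19.6322; T = 19.6322/10.2108 = 1.92269…
r ≈ ln(R0)/T = ln(10.2108)/1.92269… = 1.20844… → 1.208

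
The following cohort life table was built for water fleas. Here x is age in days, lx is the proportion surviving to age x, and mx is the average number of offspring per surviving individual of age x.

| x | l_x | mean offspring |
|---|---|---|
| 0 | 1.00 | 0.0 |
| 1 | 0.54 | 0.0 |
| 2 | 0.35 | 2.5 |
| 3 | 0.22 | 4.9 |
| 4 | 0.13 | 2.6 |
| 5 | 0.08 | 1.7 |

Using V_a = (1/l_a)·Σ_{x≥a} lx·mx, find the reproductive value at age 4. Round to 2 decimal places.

3.65

lx·mx for x ≥ 4: 0.338, 0.136 → sum = 0.474
V_4 = 0.474 / l_4 = 0.474 / 0.13 = 3.646154… → 3.65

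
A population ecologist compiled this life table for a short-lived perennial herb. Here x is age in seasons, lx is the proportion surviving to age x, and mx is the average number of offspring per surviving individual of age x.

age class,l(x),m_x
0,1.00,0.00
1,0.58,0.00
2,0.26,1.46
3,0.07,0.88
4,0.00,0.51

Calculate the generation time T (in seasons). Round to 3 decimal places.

2.140

lx·mx: 0, 0, 0.3796, 0.0616, 0 → R0 = 0.4412
x·lx·mx: 0, 0, 0.7592, 0.1848, 0 → Σ = 0.944
T = 0.944 / 0.4412 = 2.139619… → 2.140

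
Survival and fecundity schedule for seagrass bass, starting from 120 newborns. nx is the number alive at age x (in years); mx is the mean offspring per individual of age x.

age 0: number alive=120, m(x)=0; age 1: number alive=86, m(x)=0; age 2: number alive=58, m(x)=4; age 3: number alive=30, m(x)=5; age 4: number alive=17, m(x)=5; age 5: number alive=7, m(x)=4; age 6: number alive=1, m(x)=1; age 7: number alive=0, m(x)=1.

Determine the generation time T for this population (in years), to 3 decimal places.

2.823

lx = nx/n0 = nx/120: 1, 0.71667…, 0.48333…, 0.25, 0.14167…, 0.05833…, 0.00833…, 0
lx·mx: 0, 0, 1.933333…, 1.25, 0.708333…, 0.233333…, 0.008333…, 0 → R0 = 4.133333…
x·lx·mx: 0, 0, 3.866667…, 3.75, 2.833333…, 1.166667…, 0.05…, 0 → Σ = 11.666667…
T = 11.666667… / 4.133333… = 2.822581… → 2.823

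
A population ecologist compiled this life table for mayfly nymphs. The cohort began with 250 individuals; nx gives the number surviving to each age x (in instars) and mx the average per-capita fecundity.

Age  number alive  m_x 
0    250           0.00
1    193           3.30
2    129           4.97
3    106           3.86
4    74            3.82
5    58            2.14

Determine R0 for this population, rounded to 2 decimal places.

lx = nx/n0 = nx/250: 1, 0.772, 0.516, 0.424, 0.296, 0.232
lx·mx by age: 0, 2.5476, 2.56452, 1.63664, 1.13072, 0.49648
R0 = Σ lx·mx = 8.37596 → 8.38

8.38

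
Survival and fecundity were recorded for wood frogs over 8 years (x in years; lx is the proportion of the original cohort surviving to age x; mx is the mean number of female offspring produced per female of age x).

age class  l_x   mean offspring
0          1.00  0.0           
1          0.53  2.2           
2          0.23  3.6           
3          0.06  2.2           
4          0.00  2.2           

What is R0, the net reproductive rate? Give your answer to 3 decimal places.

2.126

lx·mx by age: 0, 1.166, 0.828, 0.132, 0
R0 = Σ lx·mx = 2.126 → 2.126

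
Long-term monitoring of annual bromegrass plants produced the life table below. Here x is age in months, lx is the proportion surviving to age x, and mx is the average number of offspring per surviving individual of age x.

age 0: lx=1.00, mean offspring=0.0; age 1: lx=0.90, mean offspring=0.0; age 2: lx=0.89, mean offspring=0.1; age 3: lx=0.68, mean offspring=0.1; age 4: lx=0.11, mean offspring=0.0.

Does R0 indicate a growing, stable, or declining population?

declining

R0 = Σ lx·mx = 0 + 0 + 0.089 + 0.068 + 0 = 0.157
R0 < 1, so the population is declining.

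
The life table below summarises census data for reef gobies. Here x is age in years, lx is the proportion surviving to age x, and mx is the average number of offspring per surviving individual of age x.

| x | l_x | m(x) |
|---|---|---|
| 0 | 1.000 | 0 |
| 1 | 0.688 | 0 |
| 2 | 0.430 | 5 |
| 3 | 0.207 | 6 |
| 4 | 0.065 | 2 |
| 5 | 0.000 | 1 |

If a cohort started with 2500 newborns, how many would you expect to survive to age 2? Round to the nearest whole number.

Expected survivors = N0 · l_2 = 2500 × 0.430 = 1075 → 1075

1075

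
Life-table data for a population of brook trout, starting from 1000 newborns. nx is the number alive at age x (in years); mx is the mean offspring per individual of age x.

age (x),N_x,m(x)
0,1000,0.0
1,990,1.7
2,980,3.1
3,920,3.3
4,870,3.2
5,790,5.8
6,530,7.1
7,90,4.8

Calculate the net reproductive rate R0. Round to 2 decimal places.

19.32

lx = nx/n0 = nx/1000: 1, 0.99, 0.98, 0.92, 0.87, 0.79, 0.53, 0.09
lx·mx by age: 0, 1.683, 3.038, 3.036, 2.784, 4.582, 3.763, 0.432
R0 = Σ lx·mx = 19.318 → 19.32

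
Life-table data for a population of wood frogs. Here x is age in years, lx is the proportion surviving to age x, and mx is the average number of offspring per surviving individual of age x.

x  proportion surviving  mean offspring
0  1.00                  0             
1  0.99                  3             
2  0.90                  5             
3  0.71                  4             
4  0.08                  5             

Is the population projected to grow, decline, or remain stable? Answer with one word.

R0 = Σ lx·mx = 0 + 2.97 + 4.5 + 2.84 + 0.4 = 10.71
R0 > 1, so the population is growing.

growing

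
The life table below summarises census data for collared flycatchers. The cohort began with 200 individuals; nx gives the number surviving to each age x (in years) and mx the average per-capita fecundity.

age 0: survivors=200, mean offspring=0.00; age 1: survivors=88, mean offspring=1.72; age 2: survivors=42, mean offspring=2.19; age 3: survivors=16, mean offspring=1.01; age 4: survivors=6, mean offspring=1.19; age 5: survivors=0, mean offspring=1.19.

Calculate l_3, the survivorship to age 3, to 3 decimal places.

0.080

l_3 = n_3/n_0 = 16/200 = 0.08 → 0.080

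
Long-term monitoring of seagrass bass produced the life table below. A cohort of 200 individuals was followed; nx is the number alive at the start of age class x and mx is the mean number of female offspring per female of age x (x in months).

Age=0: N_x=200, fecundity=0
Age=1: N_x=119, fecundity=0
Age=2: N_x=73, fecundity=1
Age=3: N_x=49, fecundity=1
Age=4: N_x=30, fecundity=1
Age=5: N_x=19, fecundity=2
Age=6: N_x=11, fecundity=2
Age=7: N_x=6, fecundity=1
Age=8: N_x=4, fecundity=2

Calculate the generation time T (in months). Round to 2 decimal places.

3.72

lx = nx/n0 = nx/200: 1, 0.595, 0.365, 0.245, 0.15, 0.095, 0.055, 0.03, 0.02
lx·mx: 0, 0, 0.365, 0.245, 0.15, 0.19, 0.11, 0.03, 0.04 → R0 = 1.13
x·lx·mx: 0, 0, 0.73, 0.735, 0.6, 0.95, 0.66, 0.21, 0.32 → Σ = 4.205
T = 4.205 / 1.13 = 3.721239… → 3.72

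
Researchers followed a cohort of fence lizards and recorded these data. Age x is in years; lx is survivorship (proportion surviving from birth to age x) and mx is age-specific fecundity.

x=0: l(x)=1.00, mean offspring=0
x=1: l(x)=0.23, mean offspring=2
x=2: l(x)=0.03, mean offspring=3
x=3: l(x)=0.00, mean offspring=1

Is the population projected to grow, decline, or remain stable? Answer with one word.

declining

R0 = Σ lx·mx = 0 + 0.46 + 0.09 + 0 = 0.55
R0 < 1, so the population is declining.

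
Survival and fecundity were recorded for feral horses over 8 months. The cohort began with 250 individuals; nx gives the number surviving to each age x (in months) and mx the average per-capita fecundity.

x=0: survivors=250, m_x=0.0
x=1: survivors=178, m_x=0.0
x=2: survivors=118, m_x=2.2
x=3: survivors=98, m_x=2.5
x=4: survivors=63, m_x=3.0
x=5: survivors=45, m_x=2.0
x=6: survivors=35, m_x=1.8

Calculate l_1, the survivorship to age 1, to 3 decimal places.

l_1 = n_1/n_0 = 178/250 = 0.712 → 0.712

0.712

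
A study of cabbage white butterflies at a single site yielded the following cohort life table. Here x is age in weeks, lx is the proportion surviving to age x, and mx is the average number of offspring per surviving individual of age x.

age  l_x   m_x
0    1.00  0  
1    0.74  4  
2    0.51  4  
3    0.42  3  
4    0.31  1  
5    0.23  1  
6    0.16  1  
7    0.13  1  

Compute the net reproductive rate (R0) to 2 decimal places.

lx·mx by age: 0, 2.96, 2.04, 1.26, 0.31, 0.23, 0.16, 0.13
R0 = Σ lx·mx = 7.09 → 7.09

7.09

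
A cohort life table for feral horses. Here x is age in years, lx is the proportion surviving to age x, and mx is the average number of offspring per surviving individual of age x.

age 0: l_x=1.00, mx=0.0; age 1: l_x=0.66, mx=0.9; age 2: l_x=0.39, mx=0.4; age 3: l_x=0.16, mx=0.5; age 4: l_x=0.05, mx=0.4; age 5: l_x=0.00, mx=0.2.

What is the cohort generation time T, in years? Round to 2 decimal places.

1.44

lx·mx: 0, 0.594, 0.156, 0.08, 0.02, 0 → R0 = 0.85
x·lx·mx: 0, 0.594, 0.312, 0.24, 0.08, 0 → Σ = 1.226
T = 1.226 / 0.85 = 1.442353… → 1.44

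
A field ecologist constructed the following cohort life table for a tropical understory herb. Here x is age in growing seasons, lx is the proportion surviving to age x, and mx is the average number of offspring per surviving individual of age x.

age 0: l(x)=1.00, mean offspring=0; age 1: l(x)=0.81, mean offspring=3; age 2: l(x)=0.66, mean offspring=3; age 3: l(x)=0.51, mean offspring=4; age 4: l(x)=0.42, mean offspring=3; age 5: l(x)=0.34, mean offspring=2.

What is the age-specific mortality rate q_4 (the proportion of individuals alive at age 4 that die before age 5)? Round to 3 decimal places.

0.190

q_4 = (l_4 − l_5) / l_4 = (0.42 − 0.34) / 0.42
     = 0.08 / 0.42 = 0.190476… → 0.190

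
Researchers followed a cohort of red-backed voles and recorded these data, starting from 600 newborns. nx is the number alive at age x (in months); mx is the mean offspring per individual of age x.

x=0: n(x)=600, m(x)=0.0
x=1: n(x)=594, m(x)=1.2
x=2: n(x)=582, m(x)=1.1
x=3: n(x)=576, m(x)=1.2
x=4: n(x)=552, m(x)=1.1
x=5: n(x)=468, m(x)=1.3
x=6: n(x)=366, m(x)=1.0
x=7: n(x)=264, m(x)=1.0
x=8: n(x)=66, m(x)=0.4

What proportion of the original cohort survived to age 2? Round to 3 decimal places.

0.970

l_2 = n_2/n_0 = 582/600 = 0.97 → 0.970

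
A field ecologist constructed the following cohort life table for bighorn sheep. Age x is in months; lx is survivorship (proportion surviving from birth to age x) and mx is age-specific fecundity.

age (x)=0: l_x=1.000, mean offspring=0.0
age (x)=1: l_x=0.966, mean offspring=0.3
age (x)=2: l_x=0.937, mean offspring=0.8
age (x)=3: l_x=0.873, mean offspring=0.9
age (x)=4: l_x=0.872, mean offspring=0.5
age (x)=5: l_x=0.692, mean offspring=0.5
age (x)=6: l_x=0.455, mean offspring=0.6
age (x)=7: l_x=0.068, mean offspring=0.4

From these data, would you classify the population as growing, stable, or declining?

R0 = Σ lx·mx = 0 + 0.2898 + 0.7496 + 0.7857 + 0.436 + 0.346 + 0.273 + 0.0272 = 2.9073
R0 > 1, so the population is growing.

growing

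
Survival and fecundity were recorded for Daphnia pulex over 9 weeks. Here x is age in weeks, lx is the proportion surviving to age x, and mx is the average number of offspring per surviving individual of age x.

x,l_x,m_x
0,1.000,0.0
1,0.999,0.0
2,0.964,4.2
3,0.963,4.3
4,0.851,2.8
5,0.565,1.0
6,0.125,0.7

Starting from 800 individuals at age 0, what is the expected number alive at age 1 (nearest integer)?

799

Expected survivors = N0 · l_1 = 800 × 0.999 = 799.2 → 799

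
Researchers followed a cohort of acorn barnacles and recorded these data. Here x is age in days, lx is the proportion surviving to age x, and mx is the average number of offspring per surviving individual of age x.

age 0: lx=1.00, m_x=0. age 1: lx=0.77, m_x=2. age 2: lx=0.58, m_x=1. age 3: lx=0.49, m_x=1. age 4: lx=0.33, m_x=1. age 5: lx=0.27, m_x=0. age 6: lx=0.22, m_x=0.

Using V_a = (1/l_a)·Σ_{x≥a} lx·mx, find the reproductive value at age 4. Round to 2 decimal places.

lx·mx for x ≥ 4: 0.33, 0, 0 → sum = 0.33
V_4 = 0.33 / l_4 = 0.33 / 0.33 = 1 → 1.00

1.00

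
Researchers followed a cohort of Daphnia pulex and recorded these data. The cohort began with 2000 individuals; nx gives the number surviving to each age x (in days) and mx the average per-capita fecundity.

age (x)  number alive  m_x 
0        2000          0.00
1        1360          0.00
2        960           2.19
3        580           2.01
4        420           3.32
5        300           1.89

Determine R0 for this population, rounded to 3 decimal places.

lx = nx/n0 = nx/2000: 1, 0.68, 0.48, 0.29, 0.21, 0.15
lx·mx by age: 0, 0, 1.0512, 0.5829, 0.6972, 0.2835
R0 = Σ lx·mx = 2.6148 → 2.615

2.615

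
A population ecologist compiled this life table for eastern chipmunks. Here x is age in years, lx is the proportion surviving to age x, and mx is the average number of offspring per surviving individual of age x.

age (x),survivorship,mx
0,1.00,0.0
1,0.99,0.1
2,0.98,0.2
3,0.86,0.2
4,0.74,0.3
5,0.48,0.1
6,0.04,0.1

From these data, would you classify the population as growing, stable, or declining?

R0 = Σ lx·mx = 0 + 0.099 + 0.196 + 0.172 + 0.222 + 0.048 + 0.004 = 0.741
R0 < 1, so the population is declining.

declining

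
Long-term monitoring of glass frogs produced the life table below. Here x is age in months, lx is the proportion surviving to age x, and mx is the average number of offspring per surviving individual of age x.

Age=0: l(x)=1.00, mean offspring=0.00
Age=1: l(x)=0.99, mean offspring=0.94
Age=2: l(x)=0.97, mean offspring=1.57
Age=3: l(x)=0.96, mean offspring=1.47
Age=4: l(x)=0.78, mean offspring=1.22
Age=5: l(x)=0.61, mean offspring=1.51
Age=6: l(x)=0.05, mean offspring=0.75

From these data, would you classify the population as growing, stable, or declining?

growing

R0 = Σ lx·mx = 0 + 0.9306 + 1.5229 + 1.4112 + 0.9516 + 0.9211 + 0.0375 = 5.7749
R0 > 1, so the population is growing.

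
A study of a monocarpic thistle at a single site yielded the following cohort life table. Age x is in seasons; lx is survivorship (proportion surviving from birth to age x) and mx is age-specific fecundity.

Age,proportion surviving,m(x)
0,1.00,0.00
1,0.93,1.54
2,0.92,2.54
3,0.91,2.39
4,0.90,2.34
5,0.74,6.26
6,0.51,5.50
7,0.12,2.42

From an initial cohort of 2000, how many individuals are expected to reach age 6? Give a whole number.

1020

Expected survivors = N0 · l_6 = 2000 × 0.51 = 1020 → 1020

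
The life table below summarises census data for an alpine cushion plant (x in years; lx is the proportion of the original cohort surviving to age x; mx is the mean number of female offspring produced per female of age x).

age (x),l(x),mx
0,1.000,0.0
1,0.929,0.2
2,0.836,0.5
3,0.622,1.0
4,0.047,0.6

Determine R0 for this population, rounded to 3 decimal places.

lx·mx by age: 0, 0.1858, 0.418, 0.622, 0.0282
R0 = Σ lx·mx = 1.254 → 1.254

1.254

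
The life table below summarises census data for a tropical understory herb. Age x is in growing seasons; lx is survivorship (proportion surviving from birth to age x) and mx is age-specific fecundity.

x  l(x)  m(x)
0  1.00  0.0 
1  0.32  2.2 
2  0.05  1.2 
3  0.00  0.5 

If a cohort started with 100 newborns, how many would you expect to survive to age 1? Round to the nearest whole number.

Expected survivors = N0 · l_1 = 100 × 0.32 = 32 → 32

32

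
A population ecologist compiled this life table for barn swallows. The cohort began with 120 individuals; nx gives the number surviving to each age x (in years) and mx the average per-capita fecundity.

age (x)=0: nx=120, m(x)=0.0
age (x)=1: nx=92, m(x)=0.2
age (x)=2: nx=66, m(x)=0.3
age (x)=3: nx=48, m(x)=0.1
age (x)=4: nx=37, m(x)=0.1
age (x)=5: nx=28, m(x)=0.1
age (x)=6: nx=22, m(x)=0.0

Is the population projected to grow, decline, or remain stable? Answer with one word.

lx = nx/n0 = nx/120: 1, 0.76667…, 0.55, 0.4, 0.30833…, 0.23333…, 0.18333…
R0 = Σ lx·mx = 0 + 0.153333… + 0.165 + 0.04 + 0.030833… + 0.023333… + 0 = 0.4125…
R0 < 1, so the population is declining.

declining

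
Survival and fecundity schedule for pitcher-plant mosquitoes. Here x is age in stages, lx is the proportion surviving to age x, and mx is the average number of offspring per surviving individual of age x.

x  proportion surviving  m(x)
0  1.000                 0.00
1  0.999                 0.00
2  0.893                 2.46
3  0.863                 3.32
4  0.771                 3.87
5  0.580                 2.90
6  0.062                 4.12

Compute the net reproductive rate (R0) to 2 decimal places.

9.98

lx·mx by age: 0, 0, 2.19678, 2.86516, 2.98377, 1.682, 0.25544
R0 = Σ lx·mx = 9.98315 → 9.98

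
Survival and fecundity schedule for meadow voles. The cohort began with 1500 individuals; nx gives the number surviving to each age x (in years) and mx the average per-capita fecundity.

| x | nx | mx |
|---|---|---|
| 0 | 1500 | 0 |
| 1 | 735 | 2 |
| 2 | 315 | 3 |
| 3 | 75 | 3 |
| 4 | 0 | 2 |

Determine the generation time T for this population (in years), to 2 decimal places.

lx = nx/n0 = nx/1500: 1, 0.49, 0.21, 0.05, 0
lx·mx: 0, 0.98, 0.63, 0.15, 0 → R0 = 1.76
x·lx·mx: 0, 0.98, 1.26, 0.45, 0 → Σ = 2.69
T = 2.69 / 1.76 = 1.528409… → 1.53

1.53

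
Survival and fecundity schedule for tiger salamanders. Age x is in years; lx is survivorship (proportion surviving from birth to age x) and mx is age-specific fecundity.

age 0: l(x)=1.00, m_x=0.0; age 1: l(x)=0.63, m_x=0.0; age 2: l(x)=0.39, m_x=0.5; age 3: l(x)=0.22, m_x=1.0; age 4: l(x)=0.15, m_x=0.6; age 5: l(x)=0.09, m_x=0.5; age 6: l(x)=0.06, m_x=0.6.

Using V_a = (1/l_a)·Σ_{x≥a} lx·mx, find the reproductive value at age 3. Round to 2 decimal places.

lx·mx for x ≥ 3: 0.22, 0.09, 0.045, 0.036 → sum = 0.391
V_3 = 0.391 / l_3 = 0.391 / 0.22 = 1.777273… → 1.78

1.78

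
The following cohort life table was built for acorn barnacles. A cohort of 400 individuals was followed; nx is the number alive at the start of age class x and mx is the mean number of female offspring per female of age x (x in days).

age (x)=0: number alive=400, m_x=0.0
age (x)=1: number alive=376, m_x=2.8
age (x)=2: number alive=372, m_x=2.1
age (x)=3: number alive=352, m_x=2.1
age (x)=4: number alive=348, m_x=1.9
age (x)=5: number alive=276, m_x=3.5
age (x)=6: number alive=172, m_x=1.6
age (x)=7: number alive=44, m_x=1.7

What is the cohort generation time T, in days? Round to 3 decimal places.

3.183

lx = nx/n0 = nx/400: 1, 0.94, 0.93, 0.88, 0.87, 0.69, 0.43, 0.11
lx·mx: 0, 2.632, 1.953, 1.848, 1.653, 2.415, 0.688, 0.187 → R0 = 11.376
x·lx·mx: 0, 2.632, 3.906, 5.544, 6.612, 12.075, 4.128, 1.309 → Σ = 36.206
T = 36.206 / 11.376 = 3.182665… → 3.183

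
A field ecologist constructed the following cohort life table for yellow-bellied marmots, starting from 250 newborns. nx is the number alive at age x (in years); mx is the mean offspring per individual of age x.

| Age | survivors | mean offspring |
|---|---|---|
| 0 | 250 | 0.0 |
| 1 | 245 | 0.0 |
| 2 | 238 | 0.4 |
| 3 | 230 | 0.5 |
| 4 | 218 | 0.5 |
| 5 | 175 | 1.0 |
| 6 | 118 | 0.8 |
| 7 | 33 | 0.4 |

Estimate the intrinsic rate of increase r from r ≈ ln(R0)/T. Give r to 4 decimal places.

lx = nx/n0 = nx/250: 1, 0.98, 0.952, 0.92, 0.872, 0.7, 0.472, 0.132
R0 = Σ lx·mx = 0 + 0 + 0.3808 + 0.46 + 0.436 + 0.7 + 0.3776 + 0.0528 = 2.4072
Σ x·lx·mx = 10.0208; T = 10.0208/2.4072 = 4.16284…
r ≈ ln(R0)/T = ln(2.4072)/4.16284… = 0.211025… → 0.2110

0.2110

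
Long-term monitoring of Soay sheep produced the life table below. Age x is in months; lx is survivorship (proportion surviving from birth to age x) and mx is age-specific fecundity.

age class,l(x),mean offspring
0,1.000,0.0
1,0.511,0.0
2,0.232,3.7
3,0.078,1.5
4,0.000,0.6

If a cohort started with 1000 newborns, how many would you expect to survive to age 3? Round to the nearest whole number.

78

Expected survivors = N0 · l_3 = 1000 × 0.078 = 78 → 78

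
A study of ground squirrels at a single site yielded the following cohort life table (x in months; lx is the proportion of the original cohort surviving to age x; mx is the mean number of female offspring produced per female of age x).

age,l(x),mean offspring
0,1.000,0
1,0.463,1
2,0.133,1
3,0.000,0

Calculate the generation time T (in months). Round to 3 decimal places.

1.223

lx·mx: 0, 0.463, 0.133, 0 → R0 = 0.596
x·lx·mx: 0, 0.463, 0.266, 0 → Σ = 0.729
T = 0.729 / 0.596 = 1.223154… → 1.223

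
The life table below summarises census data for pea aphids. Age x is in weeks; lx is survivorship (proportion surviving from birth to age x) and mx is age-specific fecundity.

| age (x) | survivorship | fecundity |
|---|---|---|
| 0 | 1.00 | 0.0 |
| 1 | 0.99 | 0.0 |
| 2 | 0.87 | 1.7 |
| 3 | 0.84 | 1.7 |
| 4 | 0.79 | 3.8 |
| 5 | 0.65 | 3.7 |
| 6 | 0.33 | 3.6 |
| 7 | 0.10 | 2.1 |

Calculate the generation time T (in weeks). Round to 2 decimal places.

4.11

lx·mx: 0, 0, 1.479, 1.428, 3.002, 2.405, 1.188, 0.21 → R0 = 9.712
x·lx·mx: 0, 0, 2.958, 4.284, 12.008, 12.025, 7.128, 1.47 → Σ = 39.873
T = 39.873 / 9.712 = 4.10554… → 4.11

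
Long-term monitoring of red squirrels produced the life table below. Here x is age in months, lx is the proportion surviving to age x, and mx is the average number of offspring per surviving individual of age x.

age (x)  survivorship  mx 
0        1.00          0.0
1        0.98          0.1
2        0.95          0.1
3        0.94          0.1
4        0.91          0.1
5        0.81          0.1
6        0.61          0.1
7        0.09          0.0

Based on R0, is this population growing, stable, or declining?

R0 = Σ lx·mx = 0 + 0.098 + 0.095 + 0.094 + 0.091 + 0.081 + 0.061 + 0 = 0.52
R0 < 1, so the population is declining.

declining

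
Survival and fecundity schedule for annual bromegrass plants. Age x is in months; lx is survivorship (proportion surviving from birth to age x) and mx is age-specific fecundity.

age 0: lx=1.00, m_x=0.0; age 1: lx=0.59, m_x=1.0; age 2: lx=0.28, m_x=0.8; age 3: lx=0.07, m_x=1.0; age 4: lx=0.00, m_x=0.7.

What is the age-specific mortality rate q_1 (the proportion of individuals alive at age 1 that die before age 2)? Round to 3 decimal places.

q_1 = (l_1 − l_2) / l_1 = (0.59 − 0.28) / 0.59
     = 0.31 / 0.59 = 0.525424… → 0.525

0.525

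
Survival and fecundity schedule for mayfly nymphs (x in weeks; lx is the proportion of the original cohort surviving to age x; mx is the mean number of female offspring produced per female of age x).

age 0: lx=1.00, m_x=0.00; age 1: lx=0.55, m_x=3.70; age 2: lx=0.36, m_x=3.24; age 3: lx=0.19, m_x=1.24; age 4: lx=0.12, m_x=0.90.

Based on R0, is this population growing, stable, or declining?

R0 = Σ lx·mx = 0 + 2.035 + 1.1664 + 0.2356 + 0.108 = 3.545
R0 > 1, so the population is growing.

growing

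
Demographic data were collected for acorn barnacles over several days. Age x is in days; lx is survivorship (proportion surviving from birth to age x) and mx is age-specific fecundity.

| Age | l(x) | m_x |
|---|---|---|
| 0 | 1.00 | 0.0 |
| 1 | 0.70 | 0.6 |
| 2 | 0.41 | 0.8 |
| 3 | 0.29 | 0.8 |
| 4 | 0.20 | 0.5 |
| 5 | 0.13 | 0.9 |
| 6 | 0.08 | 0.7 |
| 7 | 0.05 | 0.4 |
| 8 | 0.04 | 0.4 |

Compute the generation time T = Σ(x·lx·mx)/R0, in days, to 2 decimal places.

2.61

lx·mx: 0, 0.42, 0.328, 0.232, 0.1, 0.117, 0.056, 0.02, 0.016 → R0 = 1.289
x·lx·mx: 0, 0.42, 0.656, 0.696, 0.4, 0.585, 0.336, 0.14, 0.128 → Σ = 3.361
T = 3.361 / 1.289 = 2.607448… → 2.61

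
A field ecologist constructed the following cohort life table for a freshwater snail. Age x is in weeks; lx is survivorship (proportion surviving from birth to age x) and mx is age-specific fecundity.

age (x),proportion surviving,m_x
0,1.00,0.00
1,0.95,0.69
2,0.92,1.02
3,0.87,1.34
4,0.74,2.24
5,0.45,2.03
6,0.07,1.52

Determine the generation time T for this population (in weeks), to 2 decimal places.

lx·mx: 0, 0.6555, 0.9384, 1.1658, 1.6576, 0.9135, 0.1064 → R0 = 5.4372
x·lx·mx: 0, 0.6555, 1.8768, 3.4974, 6.6304, 4.5675, 0.6384 → Σ = 17.866
T = 17.866 / 5.4372 = 3.285882… → 3.29

3.29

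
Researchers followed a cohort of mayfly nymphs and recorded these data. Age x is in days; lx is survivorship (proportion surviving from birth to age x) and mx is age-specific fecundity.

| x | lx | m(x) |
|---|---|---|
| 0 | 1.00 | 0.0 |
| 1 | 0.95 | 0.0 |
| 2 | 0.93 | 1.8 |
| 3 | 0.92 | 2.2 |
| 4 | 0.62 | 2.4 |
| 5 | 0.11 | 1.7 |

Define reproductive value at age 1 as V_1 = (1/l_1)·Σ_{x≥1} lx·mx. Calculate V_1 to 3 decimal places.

lx·mx for x ≥ 1: 0, 1.674, 2.024, 1.488, 0.187 → sum = 5.373
V_1 = 5.373 / l_1 = 5.373 / 0.95 = 5.655789… → 5.656

5.656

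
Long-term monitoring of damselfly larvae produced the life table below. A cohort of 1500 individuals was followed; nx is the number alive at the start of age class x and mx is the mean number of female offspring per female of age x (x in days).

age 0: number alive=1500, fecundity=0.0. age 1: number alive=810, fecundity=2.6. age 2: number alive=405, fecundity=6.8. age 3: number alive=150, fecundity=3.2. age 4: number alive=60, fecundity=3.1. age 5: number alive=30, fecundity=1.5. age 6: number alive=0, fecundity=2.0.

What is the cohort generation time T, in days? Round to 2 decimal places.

lx = nx/n0 = nx/1500: 1, 0.54, 0.27, 0.1, 0.04, 0.02, 0
lx·mx: 0, 1.404, 1.836, 0.32, 0.124, 0.03, 0 → R0 = 3.714
x·lx·mx: 0, 1.404, 3.672, 0.96, 0.496, 0.15, 0 → Σ = 6.682
T = 6.682 / 3.714 = 1.799138… → 1.80

1.80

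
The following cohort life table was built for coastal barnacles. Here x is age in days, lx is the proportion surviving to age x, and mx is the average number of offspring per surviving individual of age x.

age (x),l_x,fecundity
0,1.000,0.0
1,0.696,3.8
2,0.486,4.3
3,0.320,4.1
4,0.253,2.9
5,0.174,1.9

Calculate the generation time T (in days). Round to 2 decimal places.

lx·mx: 0, 2.6448, 2.0898, 1.312, 0.7337, 0.3306 → R0 = 7.1109
x·lx·mx: 0, 2.6448, 4.1796, 3.936, 2.9348, 1.653 → Σ = 15.3482
T = 15.3482 / 7.1109 = 2.158405… → 2.16

2.16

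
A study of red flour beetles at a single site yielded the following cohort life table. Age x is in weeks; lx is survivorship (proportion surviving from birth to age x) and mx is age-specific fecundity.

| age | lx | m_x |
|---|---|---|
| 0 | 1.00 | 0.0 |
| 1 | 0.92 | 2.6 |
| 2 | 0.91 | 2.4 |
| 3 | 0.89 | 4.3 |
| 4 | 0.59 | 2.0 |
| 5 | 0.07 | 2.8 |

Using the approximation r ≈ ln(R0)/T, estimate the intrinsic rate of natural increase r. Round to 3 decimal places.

R0 = Σ lx·mx = 0 + 2.392 + 2.184 + 3.827 + 1.18 + 0.196 = 9.779
Σ x·lx·mx = 23.941; T = 23.941/9.779 = 2.44821…
r ≈ ln(R0)/T = ln(9.779)/2.44821… = 0.93139… → 0.931

0.931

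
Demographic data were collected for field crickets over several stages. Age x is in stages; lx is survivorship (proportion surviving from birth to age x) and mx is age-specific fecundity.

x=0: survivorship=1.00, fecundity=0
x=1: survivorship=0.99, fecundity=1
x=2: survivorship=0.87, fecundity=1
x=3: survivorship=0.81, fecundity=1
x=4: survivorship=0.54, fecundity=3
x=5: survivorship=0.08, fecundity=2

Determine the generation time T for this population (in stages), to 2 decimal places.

lx·mx: 0, 0.99, 0.87, 0.81, 1.62, 0.16 → R0 = 4.45
x·lx·mx: 0, 0.99, 1.74, 2.43, 6.48, 0.8 → Σ = 12.44
T = 12.44 / 4.45 = 2.795506… → 2.80

2.80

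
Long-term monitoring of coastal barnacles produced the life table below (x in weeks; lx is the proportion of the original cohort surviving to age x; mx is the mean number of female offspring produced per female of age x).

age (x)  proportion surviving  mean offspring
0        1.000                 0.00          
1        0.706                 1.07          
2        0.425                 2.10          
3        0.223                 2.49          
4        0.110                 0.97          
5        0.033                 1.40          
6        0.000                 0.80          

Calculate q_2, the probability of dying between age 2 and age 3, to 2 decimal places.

q_2 = (l_2 − l_3) / l_2 = (0.425 − 0.223) / 0.425
     = 0.202 / 0.425 = 0.475294… → 0.48

0.48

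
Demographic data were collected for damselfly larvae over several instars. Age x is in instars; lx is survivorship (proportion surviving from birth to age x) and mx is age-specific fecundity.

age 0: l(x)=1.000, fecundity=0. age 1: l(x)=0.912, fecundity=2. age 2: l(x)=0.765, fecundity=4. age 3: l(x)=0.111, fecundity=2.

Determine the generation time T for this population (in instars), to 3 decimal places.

lx·mx: 0, 1.824, 3.06, 0.222 → R0 = 5.106
x·lx·mx: 0, 1.824, 6.12, 0.666 → Σ = 8.61
T = 8.61 / 5.106 = 1.686251… → 1.686

1.686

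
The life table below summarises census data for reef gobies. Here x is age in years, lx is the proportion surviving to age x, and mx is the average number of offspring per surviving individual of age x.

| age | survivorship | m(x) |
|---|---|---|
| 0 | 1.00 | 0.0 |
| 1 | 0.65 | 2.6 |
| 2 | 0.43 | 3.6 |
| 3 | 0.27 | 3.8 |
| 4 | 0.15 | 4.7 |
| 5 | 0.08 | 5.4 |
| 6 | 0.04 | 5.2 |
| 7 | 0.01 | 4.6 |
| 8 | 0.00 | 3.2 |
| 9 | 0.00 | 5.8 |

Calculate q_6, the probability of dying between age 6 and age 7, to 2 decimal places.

q_6 = (l_6 − l_7) / l_6 = (0.04 − 0.01) / 0.04
     = 0.03 / 0.04 = 0.75 → 0.75

0.75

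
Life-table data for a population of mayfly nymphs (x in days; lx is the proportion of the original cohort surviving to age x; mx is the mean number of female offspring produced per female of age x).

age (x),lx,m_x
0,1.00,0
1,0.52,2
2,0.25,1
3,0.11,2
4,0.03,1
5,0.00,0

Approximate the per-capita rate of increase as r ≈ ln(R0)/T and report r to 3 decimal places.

0.287

R0 = Σ lx·mx = 0 + 1.04 + 0.25 + 0.22 + 0.03 + 0 = 1.54
Σ x·lx·mx = 2.32; T = 2.32/1.54 = 1.50649…
r ≈ ln(R0)/T = ln(1.54)/1.50649… = 0.28661… → 0.287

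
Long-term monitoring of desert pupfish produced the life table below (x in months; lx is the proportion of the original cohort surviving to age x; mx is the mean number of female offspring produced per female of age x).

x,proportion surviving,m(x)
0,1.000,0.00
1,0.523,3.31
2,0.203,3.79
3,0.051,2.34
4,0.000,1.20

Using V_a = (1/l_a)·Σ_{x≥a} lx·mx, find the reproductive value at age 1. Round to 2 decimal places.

lx·mx for x ≥ 1: 1.73113, 0.76937, 0.11934, 0 → sum = 2.61984
V_1 = 2.61984 / l_1 = 2.61984 / 0.523 = 5.009254… → 5.01

5.01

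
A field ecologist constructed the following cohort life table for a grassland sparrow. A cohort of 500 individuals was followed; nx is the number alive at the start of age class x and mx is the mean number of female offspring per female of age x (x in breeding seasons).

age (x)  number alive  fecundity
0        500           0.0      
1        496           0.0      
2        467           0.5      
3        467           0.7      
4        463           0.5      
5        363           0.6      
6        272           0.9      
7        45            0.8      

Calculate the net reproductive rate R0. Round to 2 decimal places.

2.58

lx = nx/n0 = nx/500: 1, 0.992, 0.934, 0.934, 0.926, 0.726, 0.544, 0.09
lx·mx by age: 0, 0, 0.467, 0.6538, 0.463, 0.4356, 0.4896, 0.072
R0 = Σ lx·mx = 2.581 → 2.58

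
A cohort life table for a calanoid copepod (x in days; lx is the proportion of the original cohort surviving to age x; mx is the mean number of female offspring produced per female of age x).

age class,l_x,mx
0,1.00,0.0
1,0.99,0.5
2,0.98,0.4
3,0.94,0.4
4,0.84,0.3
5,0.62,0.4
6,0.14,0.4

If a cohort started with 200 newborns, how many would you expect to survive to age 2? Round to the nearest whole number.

Expected survivors = N0 · l_2 = 200 × 0.98 = 196 → 196

196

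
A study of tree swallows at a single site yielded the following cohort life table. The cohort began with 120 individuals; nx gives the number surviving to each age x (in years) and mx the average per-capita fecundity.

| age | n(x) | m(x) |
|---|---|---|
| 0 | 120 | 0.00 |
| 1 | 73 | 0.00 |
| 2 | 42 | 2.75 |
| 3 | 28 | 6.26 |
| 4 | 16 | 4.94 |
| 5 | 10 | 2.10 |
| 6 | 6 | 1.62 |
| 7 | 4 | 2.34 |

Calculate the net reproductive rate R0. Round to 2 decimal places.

lx = nx/n0 = nx/120: 1, 0.60833…, 0.35, 0.23333…, 0.13333…, 0.08333…, 0.05, 0.03333…
lx·mx by age: 0, 0, 0.9625, 1.460667…, 0.658667…, 0.175…, 0.081, 0.078…
R0 = Σ lx·mx = 3.415833… → 3.42

3.42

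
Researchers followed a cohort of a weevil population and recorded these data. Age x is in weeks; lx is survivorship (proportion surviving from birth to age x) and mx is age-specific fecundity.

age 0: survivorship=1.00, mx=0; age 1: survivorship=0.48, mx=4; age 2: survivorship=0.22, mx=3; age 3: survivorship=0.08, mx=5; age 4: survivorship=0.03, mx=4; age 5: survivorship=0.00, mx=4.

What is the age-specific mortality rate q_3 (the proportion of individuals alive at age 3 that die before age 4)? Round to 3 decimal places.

q_3 = (l_3 − l_4) / l_3 = (0.08 − 0.03) / 0.08
     = 0.05 / 0.08 = 0.625 → 0.625

0.625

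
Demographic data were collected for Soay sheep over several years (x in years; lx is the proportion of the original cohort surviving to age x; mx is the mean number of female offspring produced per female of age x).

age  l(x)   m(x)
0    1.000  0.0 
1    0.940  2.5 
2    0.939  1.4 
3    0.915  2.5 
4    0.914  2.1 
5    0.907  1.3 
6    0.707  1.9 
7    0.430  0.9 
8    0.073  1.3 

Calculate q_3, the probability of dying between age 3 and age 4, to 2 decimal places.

q_3 = (l_3 − l_4) / l_3 = (0.915 − 0.914) / 0.915
     = 0.001 / 0.915 = 0.001093… → 0.00

0.00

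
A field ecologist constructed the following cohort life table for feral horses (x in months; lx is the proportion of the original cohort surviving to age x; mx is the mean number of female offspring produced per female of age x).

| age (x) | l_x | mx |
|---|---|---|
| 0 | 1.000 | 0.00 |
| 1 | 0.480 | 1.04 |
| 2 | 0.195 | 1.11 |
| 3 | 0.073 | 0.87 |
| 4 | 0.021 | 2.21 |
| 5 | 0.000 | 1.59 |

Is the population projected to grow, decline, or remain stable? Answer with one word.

R0 = Σ lx·mx = 0 + 0.4992 + 0.21645 + 0.06351 + 0.04641 + 0 = 0.82557
R0 < 1, so the population is declining.

declining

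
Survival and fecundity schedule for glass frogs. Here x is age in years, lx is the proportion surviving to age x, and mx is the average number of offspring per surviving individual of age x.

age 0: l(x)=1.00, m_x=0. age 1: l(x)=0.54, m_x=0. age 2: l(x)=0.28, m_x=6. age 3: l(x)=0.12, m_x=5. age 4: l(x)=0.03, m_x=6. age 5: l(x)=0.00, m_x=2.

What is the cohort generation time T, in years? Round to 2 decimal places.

2.39

lx·mx: 0, 0, 1.68, 0.6, 0.18, 0 → R0 = 2.46
x·lx·mx: 0, 0, 3.36, 1.8, 0.72, 0 → Σ = 5.88
T = 5.88 / 2.46 = 2.390244… → 2.39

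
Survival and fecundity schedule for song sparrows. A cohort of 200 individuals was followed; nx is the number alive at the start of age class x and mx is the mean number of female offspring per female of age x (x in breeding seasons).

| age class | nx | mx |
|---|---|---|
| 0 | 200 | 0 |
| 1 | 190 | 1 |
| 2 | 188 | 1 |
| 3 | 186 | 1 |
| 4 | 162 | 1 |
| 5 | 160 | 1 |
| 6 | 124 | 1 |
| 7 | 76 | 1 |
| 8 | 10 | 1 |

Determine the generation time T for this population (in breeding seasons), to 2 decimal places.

3.58

lx = nx/n0 = nx/200: 1, 0.95, 0.94, 0.93, 0.81, 0.8, 0.62, 0.38, 0.05
lx·mx: 0, 0.95, 0.94, 0.93, 0.81, 0.8, 0.62, 0.38, 0.05 → R0 = 5.48
x·lx·mx: 0, 0.95, 1.88, 2.79, 3.24, 4, 3.72, 2.66, 0.4 → Σ = 19.64
T = 19.64 / 5.48 = 3.583942… → 3.58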